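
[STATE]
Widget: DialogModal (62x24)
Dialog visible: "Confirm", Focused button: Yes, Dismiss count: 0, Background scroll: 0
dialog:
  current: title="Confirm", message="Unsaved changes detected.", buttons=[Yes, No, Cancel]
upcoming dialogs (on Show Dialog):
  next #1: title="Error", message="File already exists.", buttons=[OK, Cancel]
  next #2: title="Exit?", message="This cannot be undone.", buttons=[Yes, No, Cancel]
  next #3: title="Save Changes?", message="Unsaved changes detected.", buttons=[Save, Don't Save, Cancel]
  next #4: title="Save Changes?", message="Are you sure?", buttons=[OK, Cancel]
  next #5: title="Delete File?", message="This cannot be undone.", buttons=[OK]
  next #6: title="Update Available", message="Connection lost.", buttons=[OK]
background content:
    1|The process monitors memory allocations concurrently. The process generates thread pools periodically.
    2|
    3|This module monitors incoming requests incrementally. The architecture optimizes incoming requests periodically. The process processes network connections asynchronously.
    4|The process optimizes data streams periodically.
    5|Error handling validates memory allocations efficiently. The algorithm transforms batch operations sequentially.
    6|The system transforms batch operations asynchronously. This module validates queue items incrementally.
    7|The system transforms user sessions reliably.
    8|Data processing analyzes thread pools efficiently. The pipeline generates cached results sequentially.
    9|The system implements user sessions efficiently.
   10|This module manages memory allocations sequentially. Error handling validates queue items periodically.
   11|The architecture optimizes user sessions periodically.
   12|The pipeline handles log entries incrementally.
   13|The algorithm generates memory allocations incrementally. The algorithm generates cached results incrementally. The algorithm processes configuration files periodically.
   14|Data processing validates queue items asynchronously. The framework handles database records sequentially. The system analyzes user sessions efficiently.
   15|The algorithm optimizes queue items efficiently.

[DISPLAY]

The process monitors memory allocations concurrently. The proc
                                                              
This module monitors incoming requests incrementally. The arch
The process optimizes data streams periodically.              
Error handling validates memory allocations efficiently. The a
The system transforms batch operations asynchronously. This mo
The system transforms user sessions reliably.                 
Data processing analyzes thread pools efficiently. The pipelin
The system implements user sessions efficiently.              
This module mana┌───────────────────────────┐tially. Error han
The architecture│          Confirm          │odically.        
The pipeline han│ Unsaved changes detected. │y.               
The algorithm ge│    [Yes]  No   Cancel     │crementally. The 
Data processing └───────────────────────────┘onously. The fram
The algorithm optimizes queue items efficiently.              
                                                              
                                                              
                                                              
                                                              
                                                              
                                                              
                                                              
                                                              
                                                              


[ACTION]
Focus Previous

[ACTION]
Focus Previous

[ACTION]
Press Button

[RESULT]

The process monitors memory allocations concurrently. The proc
                                                              
This module monitors incoming requests incrementally. The arch
The process optimizes data streams periodically.              
Error handling validates memory allocations efficiently. The a
The system transforms batch operations asynchronously. This mo
The system transforms user sessions reliably.                 
Data processing analyzes thread pools efficiently. The pipelin
The system implements user sessions efficiently.              
This module manages memory allocations sequentially. Error han
The architecture optimizes user sessions periodically.        
The pipeline handles log entries incrementally.               
The algorithm generates memory allocations incrementally. The 
Data processing validates queue items asynchronously. The fram
The algorithm optimizes queue items efficiently.              
                                                              
                                                              
                                                              
                                                              
                                                              
                                                              
                                                              
                                                              
                                                              


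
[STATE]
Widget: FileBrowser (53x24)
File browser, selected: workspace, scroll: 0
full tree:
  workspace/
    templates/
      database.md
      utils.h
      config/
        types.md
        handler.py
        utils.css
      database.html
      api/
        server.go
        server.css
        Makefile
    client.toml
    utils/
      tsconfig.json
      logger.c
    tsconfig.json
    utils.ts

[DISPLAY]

> [-] workspace/                                     
    [+] templates/                                   
    client.toml                                      
    [+] utils/                                       
    tsconfig.json                                    
    utils.ts                                         
                                                     
                                                     
                                                     
                                                     
                                                     
                                                     
                                                     
                                                     
                                                     
                                                     
                                                     
                                                     
                                                     
                                                     
                                                     
                                                     
                                                     
                                                     


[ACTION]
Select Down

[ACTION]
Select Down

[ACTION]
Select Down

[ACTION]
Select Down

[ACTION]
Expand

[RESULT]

  [-] workspace/                                     
    [+] templates/                                   
    client.toml                                      
    [+] utils/                                       
  > tsconfig.json                                    
    utils.ts                                         
                                                     
                                                     
                                                     
                                                     
                                                     
                                                     
                                                     
                                                     
                                                     
                                                     
                                                     
                                                     
                                                     
                                                     
                                                     
                                                     
                                                     
                                                     


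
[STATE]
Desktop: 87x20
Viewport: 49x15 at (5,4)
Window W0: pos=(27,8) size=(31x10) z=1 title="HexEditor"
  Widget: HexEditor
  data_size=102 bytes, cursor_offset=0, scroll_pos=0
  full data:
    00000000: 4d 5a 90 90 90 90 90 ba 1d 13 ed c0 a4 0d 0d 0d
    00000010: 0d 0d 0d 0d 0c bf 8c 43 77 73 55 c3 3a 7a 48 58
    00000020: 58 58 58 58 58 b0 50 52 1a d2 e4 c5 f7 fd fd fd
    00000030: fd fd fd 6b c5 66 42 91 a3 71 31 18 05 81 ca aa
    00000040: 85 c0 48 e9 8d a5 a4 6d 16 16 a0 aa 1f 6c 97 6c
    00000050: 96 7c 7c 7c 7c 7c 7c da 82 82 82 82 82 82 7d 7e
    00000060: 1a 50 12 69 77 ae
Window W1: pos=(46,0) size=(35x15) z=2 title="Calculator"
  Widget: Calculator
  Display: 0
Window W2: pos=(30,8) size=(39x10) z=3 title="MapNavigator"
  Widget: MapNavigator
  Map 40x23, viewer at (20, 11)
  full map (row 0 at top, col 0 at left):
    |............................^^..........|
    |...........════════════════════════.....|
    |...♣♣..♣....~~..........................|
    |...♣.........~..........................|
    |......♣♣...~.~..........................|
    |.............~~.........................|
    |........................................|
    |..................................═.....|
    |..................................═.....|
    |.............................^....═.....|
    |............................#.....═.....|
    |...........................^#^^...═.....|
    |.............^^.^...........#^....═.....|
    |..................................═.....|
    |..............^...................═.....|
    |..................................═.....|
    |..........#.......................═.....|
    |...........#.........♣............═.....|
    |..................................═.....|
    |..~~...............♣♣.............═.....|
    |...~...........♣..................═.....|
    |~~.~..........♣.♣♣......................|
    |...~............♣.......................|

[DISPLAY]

                                         ┃┌───┬──
                                         ┃│ 7 │ 8
                                         ┃├───┼──
                                         ┃│ 4 │ 5
                      ┏━━┏━━━━━━━━━━━━━━━━━━━━━━━
                      ┃ H┃ MapNavigator          
                      ┠──┠───────────────────────
                      ┃00┃.......................
                      ┃00┃.......................
                      ┃00┃.......................
                      ┃00┃..................@....
                      ┃00┃...........^^.^........
                      ┃00┃.......................
                      ┗━━┗━━━━━━━━━━━━━━━━━━━━━━━
                                                 


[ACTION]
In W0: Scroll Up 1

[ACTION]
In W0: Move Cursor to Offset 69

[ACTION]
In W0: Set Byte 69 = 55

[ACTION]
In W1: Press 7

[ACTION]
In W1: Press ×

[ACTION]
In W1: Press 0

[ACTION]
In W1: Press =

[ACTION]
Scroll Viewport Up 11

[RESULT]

                                         ┏━━━━━━━
                                         ┃ Calcul
                                         ┠───────
                                         ┃       
                                         ┃┌───┬──
                                         ┃│ 7 │ 8
                                         ┃├───┼──
                                         ┃│ 4 │ 5
                      ┏━━┏━━━━━━━━━━━━━━━━━━━━━━━
                      ┃ H┃ MapNavigator          
                      ┠──┠───────────────────────
                      ┃00┃.......................
                      ┃00┃.......................
                      ┃00┃.......................
                      ┃00┃..................@....


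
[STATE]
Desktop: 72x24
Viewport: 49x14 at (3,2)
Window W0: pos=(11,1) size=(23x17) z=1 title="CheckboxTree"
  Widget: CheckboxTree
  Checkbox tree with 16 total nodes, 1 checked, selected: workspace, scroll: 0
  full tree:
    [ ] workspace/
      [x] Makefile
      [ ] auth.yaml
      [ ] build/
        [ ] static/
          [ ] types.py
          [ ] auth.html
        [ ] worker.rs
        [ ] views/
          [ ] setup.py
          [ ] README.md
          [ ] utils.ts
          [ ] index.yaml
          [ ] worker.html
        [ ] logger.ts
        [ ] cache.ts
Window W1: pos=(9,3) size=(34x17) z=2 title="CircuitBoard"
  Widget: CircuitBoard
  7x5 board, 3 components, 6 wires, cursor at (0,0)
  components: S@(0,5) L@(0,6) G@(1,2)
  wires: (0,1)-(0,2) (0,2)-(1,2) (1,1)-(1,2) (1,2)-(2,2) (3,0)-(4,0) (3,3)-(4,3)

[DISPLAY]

        ┃ CheckboxTree        ┃                  
      ┏━━━━━━━━━━━━━━━━━━━━━━━━━━━━━━━━┓         
      ┃ CircuitBoard                   ┃         
      ┠────────────────────────────────┨         
      ┃   0 1 2 3 4 5 6                ┃         
      ┃0  [.]  · ─ ·           S   L   ┃         
      ┃            │                   ┃         
      ┃1       · ─ G                   ┃         
      ┃            │                   ┃         
      ┃2           ·                   ┃         
      ┃                                ┃         
      ┃3   ·           ·               ┃         
      ┃    │           │               ┃         
      ┃4   ·           ·               ┃         


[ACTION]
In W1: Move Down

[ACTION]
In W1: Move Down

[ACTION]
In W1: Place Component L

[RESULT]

        ┃ CheckboxTree        ┃                  
      ┏━━━━━━━━━━━━━━━━━━━━━━━━━━━━━━━━┓         
      ┃ CircuitBoard                   ┃         
      ┠────────────────────────────────┨         
      ┃   0 1 2 3 4 5 6                ┃         
      ┃0       · ─ ·           S   L   ┃         
      ┃            │                   ┃         
      ┃1       · ─ G                   ┃         
      ┃            │                   ┃         
      ┃2  [L]      ·                   ┃         
      ┃                                ┃         
      ┃3   ·           ·               ┃         
      ┃    │           │               ┃         
      ┃4   ·           ·               ┃         


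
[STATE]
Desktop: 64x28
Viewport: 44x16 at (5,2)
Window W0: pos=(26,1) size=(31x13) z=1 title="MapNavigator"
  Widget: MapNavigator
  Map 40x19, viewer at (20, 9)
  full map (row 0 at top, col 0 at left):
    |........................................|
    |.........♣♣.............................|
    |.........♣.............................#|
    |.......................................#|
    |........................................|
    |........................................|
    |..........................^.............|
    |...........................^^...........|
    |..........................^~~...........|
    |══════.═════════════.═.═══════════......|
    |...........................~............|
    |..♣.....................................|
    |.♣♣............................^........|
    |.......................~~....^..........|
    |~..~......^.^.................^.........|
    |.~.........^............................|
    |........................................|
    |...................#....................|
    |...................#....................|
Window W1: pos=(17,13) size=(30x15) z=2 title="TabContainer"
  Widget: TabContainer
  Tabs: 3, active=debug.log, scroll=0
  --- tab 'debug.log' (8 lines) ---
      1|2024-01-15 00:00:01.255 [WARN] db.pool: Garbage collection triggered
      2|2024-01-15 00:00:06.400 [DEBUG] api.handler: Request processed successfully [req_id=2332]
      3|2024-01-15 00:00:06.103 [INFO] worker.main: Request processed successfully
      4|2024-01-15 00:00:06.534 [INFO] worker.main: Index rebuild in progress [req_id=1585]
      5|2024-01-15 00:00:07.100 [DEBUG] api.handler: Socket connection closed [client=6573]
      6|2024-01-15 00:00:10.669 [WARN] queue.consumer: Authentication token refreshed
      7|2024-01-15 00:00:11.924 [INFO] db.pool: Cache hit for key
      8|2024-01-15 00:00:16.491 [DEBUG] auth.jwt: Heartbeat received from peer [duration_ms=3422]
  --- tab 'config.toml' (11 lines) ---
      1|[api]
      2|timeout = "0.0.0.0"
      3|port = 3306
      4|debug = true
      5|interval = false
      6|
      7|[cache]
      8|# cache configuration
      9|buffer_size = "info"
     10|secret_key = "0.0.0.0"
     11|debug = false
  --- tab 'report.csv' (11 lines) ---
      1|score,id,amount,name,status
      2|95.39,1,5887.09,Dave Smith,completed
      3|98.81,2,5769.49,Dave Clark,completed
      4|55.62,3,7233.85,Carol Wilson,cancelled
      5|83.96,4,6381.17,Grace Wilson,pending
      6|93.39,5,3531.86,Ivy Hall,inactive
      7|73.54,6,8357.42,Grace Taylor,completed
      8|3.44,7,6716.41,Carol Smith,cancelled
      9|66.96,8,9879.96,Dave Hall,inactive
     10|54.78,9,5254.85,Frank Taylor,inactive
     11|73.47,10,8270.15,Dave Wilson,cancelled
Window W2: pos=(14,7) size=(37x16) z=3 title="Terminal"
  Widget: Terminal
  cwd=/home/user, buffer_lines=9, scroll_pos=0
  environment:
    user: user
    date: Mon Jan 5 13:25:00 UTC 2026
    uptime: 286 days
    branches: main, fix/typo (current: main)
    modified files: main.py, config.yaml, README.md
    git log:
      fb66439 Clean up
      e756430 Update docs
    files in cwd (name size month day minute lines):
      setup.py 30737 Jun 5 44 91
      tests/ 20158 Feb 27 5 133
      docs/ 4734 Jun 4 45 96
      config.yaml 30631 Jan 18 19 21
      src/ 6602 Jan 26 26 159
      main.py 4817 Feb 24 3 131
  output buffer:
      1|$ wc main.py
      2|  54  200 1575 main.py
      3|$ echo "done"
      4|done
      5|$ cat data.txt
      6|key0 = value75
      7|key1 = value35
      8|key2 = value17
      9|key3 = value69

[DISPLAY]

                     ┃ MapNavigator         
                     ┠──────────────────────
                     ┃......................
                     ┃....................^.
                     ┃.....................^
         ┏━━━━━━━━━━━━━━━━━━━━━━━━━━━━━━━━━━
         ┃ Terminal                         
         ┠──────────────────────────────────
         ┃$ wc main.py                      
         ┃  54  200 1575 main.py            
         ┃$ echo "done"                     
         ┃done                              
         ┃$ cat data.txt                    
         ┃key0 = value75                    
         ┃key1 = value35                    
         ┃key2 = value17                    


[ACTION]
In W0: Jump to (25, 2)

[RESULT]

                     ┃ MapNavigator         
                     ┠──────────────────────
                     ┃                      
                     ┃                      
                     ┃......................
         ┏━━━━━━━━━━━━━━━━━━━━━━━━━━━━━━━━━━
         ┃ Terminal                         
         ┠──────────────────────────────────
         ┃$ wc main.py                      
         ┃  54  200 1575 main.py            
         ┃$ echo "done"                     
         ┃done                              
         ┃$ cat data.txt                    
         ┃key0 = value75                    
         ┃key1 = value35                    
         ┃key2 = value17                    


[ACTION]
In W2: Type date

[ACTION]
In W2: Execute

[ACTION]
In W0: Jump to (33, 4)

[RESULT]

                     ┃ MapNavigator         
                     ┠──────────────────────
                     ┃..................... 
                     ┃..................... 
                     ┃....................# 
         ┏━━━━━━━━━━━━━━━━━━━━━━━━━━━━━━━━━━
         ┃ Terminal                         
         ┠──────────────────────────────────
         ┃$ wc main.py                      
         ┃  54  200 1575 main.py            
         ┃$ echo "done"                     
         ┃done                              
         ┃$ cat data.txt                    
         ┃key0 = value75                    
         ┃key1 = value35                    
         ┃key2 = value17                    


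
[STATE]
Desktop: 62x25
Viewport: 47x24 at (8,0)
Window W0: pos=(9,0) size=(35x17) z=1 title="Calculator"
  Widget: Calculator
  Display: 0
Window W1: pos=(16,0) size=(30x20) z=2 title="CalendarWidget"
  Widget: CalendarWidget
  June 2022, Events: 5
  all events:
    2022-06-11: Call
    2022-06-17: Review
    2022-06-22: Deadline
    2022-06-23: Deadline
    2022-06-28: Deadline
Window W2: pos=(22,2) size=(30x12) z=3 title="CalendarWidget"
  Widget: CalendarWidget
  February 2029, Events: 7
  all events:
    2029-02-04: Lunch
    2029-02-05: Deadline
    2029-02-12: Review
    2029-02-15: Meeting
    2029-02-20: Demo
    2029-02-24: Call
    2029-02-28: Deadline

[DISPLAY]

 ┏━━━━━━┏━━━━━━━━━━━━━━━━━━━━━━━━━━━━┓         
 ┃ Calcu┃ CalendarWidget             ┃         
 ┠──────┠─────┏━━━━━━━━━━━━━━━━━━━━━━━━━━━━┓   
 ┃      ┃     ┃ CalendarWidget             ┃   
 ┃┌───┬─┃Mo Tu┠────────────────────────────┨   
 ┃│ 7 │ ┃     ┃       February 2029        ┃   
 ┃├───┼─┃ 6  7┃Mo Tu We Th Fr Sa Su        ┃   
 ┃│ 4 │ ┃13 14┃          1  2  3  4*       ┃   
 ┃├───┼─┃20 21┃ 5*  6  7  8  9 10 11       ┃   
 ┃│ 1 │ ┃27 28┃12* 13 14 15* 16 17 18      ┃   
 ┃├───┼─┃     ┃19 20* 21 22 23 24* 25      ┃   
 ┃│ 0 │ ┃     ┃26 27 28*                   ┃   
 ┃├───┼─┃     ┃                            ┃   
 ┃│ C │ ┃     ┗━━━━━━━━━━━━━━━━━━━━━━━━━━━━┛   
 ┃└───┴─┃                            ┃         
 ┃      ┃                            ┃         
 ┗━━━━━━┃                            ┃         
        ┃                            ┃         
        ┃                            ┃         
        ┗━━━━━━━━━━━━━━━━━━━━━━━━━━━━┛         
                                               
                                               
                                               
                                               


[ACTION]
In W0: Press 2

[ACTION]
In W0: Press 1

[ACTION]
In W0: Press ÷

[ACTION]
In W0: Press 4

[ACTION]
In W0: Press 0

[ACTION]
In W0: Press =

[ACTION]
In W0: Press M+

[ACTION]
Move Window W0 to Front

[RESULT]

 ┏━━━━━━━━━━━━━━━━━━━━━━━━━━━━━━━━━┓━┓         
 ┃ Calculator                      ┃ ┃         
 ┠─────────────────────────────────┨━━━━━━━┓   
 ┃                            0.525┃       ┃   
 ┃┌───┬───┬───┬───┐                ┃───────┨   
 ┃│ 7 │ 8 │ 9 │ ÷ │                ┃       ┃   
 ┃├───┼───┼───┼───┤                ┃       ┃   
 ┃│ 4 │ 5 │ 6 │ × │                ┃       ┃   
 ┃├───┼───┼───┼───┤                ┃       ┃   
 ┃│ 1 │ 2 │ 3 │ - │                ┃8      ┃   
 ┃├───┼───┼───┼───┤                ┃5      ┃   
 ┃│ 0 │ . │ = │ + │                ┃       ┃   
 ┃├───┼───┼───┼───┤                ┃       ┃   
 ┃│ C │ MC│ MR│ M+│                ┃━━━━━━━┛   
 ┃└───┴───┴───┴───┘                ┃ ┃         
 ┃                                 ┃ ┃         
 ┗━━━━━━━━━━━━━━━━━━━━━━━━━━━━━━━━━┛ ┃         
        ┃                            ┃         
        ┃                            ┃         
        ┗━━━━━━━━━━━━━━━━━━━━━━━━━━━━┛         
                                               
                                               
                                               
                                               


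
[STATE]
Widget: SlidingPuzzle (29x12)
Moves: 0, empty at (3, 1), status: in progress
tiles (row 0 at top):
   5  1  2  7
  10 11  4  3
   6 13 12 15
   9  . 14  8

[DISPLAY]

┌────┬────┬────┬────┐        
│  5 │  1 │  2 │  7 │        
├────┼────┼────┼────┤        
│ 10 │ 11 │  4 │  3 │        
├────┼────┼────┼────┤        
│  6 │ 13 │ 12 │ 15 │        
├────┼────┼────┼────┤        
│  9 │    │ 14 │  8 │        
└────┴────┴────┴────┘        
Moves: 0                     
                             
                             


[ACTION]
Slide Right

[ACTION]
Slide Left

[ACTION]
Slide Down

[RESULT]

┌────┬────┬────┬────┐        
│  5 │  1 │  2 │  7 │        
├────┼────┼────┼────┤        
│ 10 │ 11 │  4 │  3 │        
├────┼────┼────┼────┤        
│  6 │    │ 12 │ 15 │        
├────┼────┼────┼────┤        
│  9 │ 13 │ 14 │  8 │        
└────┴────┴────┴────┘        
Moves: 3                     
                             
                             


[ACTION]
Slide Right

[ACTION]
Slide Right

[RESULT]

┌────┬────┬────┬────┐        
│  5 │  1 │  2 │  7 │        
├────┼────┼────┼────┤        
│ 10 │ 11 │  4 │  3 │        
├────┼────┼────┼────┤        
│    │  6 │ 12 │ 15 │        
├────┼────┼────┼────┤        
│  9 │ 13 │ 14 │  8 │        
└────┴────┴────┴────┘        
Moves: 4                     
                             
                             


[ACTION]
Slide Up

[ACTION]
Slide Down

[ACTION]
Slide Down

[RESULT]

┌────┬────┬────┬────┐        
│  5 │  1 │  2 │  7 │        
├────┼────┼────┼────┤        
│    │ 11 │  4 │  3 │        
├────┼────┼────┼────┤        
│ 10 │  6 │ 12 │ 15 │        
├────┼────┼────┼────┤        
│  9 │ 13 │ 14 │  8 │        
└────┴────┴────┴────┘        
Moves: 7                     
                             
                             


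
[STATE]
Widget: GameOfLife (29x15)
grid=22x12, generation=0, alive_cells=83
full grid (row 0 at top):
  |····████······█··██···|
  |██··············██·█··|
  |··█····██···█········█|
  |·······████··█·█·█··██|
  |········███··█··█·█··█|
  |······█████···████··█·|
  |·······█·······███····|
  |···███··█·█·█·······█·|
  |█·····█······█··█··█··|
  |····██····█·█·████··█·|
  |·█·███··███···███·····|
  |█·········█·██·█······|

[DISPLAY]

Gen: 0                       
····████······█··██···       
██··············██·█··       
··█····██···█········█       
·······████··█·█·█··██       
········███··█··█·█··█       
······█████···████··█·       
·······█·······███····       
···███··█·█·█·······█·       
█·····█······█··█··█··       
····██····█·█·████··█·       
·█·███··███···███·····       
█·········█·██·█······       
                             
                             


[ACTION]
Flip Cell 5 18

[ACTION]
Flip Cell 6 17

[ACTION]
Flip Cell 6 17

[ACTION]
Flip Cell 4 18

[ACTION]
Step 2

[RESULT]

Gen: 2                       
·····██·········█·█···       
·····█·█··············       
···········███·█··█·██       
··········██·██······█       
···············█·███·█       
······█···█·███··█··█·       
····█··█··██··██·███··       
···█···█··███··█·█··█·       
···█······██████·█····       
··██·██··██······█····       
···█·█···█··█····█····       
····█·····███···█·····       
                             
                             


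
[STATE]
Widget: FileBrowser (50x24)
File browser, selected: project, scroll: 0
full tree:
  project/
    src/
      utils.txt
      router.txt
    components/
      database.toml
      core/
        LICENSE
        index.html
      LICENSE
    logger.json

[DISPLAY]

> [-] project/                                    
    [+] src/                                      
    [+] components/                               
    logger.json                                   
                                                  
                                                  
                                                  
                                                  
                                                  
                                                  
                                                  
                                                  
                                                  
                                                  
                                                  
                                                  
                                                  
                                                  
                                                  
                                                  
                                                  
                                                  
                                                  
                                                  


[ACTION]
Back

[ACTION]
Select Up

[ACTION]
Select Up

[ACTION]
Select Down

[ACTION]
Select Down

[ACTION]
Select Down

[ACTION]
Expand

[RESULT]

  [-] project/                                    
    [+] src/                                      
    [+] components/                               
  > logger.json                                   
                                                  
                                                  
                                                  
                                                  
                                                  
                                                  
                                                  
                                                  
                                                  
                                                  
                                                  
                                                  
                                                  
                                                  
                                                  
                                                  
                                                  
                                                  
                                                  
                                                  


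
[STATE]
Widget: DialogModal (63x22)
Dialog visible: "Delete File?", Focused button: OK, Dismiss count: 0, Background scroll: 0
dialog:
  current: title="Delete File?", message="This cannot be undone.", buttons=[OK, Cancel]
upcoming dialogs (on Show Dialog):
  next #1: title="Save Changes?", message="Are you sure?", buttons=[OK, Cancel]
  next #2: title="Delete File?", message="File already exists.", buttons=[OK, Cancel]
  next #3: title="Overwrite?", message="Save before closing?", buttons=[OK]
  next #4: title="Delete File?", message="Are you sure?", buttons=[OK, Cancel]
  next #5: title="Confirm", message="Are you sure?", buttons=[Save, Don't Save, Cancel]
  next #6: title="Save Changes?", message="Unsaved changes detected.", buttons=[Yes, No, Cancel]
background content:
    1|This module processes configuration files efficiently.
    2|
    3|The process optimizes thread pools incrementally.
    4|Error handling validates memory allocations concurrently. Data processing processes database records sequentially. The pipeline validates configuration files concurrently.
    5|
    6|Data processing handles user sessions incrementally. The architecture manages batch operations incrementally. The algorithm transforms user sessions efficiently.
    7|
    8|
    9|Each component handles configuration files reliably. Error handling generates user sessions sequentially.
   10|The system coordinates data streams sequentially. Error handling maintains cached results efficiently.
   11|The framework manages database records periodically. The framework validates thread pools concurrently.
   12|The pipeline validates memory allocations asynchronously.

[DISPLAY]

This module processes configuration files efficiently.         
                                                               
The process optimizes thread pools incrementally.              
Error handling validates memory allocations concurrently. Data 
                                                               
Data processing handles user sessions incrementally. The archit
                                                               
                                                               
Each component han┌────────────────────────┐eliably. Error hand
The system coordin│      Delete File?      │ally. Error handlin
The framework mana│ This cannot be undone. │dically. The framew
The pipeline valid│     [OK]  Cancel       │ynchronously.      
                  └────────────────────────┘                   
                                                               
                                                               
                                                               
                                                               
                                                               
                                                               
                                                               
                                                               
                                                               


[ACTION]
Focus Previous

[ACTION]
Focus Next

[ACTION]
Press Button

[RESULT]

This module processes configuration files efficiently.         
                                                               
The process optimizes thread pools incrementally.              
Error handling validates memory allocations concurrently. Data 
                                                               
Data processing handles user sessions incrementally. The archit
                                                               
                                                               
Each component handles configuration files reliably. Error hand
The system coordinates data streams sequentially. Error handlin
The framework manages database records periodically. The framew
The pipeline validates memory allocations asynchronously.      
                                                               
                                                               
                                                               
                                                               
                                                               
                                                               
                                                               
                                                               
                                                               
                                                               


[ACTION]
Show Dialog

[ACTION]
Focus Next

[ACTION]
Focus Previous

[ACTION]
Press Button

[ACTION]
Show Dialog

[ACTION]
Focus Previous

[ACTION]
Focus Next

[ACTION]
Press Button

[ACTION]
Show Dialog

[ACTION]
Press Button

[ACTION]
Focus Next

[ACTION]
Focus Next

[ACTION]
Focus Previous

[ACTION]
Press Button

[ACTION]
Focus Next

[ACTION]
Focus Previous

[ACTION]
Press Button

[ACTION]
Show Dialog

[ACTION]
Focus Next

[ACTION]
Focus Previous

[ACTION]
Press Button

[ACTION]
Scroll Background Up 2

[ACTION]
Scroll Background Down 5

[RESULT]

Data processing handles user sessions incrementally. The archit
                                                               
                                                               
Each component handles configuration files reliably. Error hand
The system coordinates data streams sequentially. Error handlin
The framework manages database records periodically. The framew
The pipeline validates memory allocations asynchronously.      
                                                               
                                                               
                                                               
                                                               
                                                               
                                                               
                                                               
                                                               
                                                               
                                                               
                                                               
                                                               
                                                               
                                                               
                                                               
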